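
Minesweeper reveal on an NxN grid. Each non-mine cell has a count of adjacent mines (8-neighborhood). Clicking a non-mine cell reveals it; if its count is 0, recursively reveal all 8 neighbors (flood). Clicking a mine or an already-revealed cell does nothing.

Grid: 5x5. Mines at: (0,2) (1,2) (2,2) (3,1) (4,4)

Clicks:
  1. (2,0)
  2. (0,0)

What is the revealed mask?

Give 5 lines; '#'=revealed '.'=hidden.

Click 1 (2,0) count=1: revealed 1 new [(2,0)] -> total=1
Click 2 (0,0) count=0: revealed 5 new [(0,0) (0,1) (1,0) (1,1) (2,1)] -> total=6

Answer: ##...
##...
##...
.....
.....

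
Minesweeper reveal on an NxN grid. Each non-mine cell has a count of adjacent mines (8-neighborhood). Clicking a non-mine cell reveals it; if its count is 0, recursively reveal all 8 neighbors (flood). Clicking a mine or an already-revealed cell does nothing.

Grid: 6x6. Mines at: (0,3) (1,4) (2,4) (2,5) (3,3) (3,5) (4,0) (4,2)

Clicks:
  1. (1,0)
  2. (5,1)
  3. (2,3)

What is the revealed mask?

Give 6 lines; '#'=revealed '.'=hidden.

Answer: ###...
###...
####..
###...
......
.#....

Derivation:
Click 1 (1,0) count=0: revealed 12 new [(0,0) (0,1) (0,2) (1,0) (1,1) (1,2) (2,0) (2,1) (2,2) (3,0) (3,1) (3,2)] -> total=12
Click 2 (5,1) count=2: revealed 1 new [(5,1)] -> total=13
Click 3 (2,3) count=3: revealed 1 new [(2,3)] -> total=14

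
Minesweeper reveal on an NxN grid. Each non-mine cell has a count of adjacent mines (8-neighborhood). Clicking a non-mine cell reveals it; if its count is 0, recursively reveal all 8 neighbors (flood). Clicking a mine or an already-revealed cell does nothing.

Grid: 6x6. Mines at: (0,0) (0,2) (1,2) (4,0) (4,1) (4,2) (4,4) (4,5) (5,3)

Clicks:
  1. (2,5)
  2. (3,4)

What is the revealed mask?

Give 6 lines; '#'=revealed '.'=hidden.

Click 1 (2,5) count=0: revealed 12 new [(0,3) (0,4) (0,5) (1,3) (1,4) (1,5) (2,3) (2,4) (2,5) (3,3) (3,4) (3,5)] -> total=12
Click 2 (3,4) count=2: revealed 0 new [(none)] -> total=12

Answer: ...###
...###
...###
...###
......
......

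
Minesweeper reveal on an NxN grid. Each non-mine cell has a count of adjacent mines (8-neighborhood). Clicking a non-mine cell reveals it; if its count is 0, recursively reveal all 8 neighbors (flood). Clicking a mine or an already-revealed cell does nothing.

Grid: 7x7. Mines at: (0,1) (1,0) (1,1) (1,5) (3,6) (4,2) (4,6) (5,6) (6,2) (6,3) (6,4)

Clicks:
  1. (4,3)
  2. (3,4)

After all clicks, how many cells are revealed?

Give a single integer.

Click 1 (4,3) count=1: revealed 1 new [(4,3)] -> total=1
Click 2 (3,4) count=0: revealed 19 new [(0,2) (0,3) (0,4) (1,2) (1,3) (1,4) (2,2) (2,3) (2,4) (2,5) (3,2) (3,3) (3,4) (3,5) (4,4) (4,5) (5,3) (5,4) (5,5)] -> total=20

Answer: 20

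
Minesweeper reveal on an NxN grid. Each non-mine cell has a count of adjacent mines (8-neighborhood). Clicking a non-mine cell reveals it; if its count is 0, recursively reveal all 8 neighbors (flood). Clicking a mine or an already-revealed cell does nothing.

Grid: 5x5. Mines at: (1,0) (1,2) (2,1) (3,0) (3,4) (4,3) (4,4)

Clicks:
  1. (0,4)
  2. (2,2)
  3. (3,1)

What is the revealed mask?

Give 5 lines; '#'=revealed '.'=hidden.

Answer: ...##
...##
..###
.#...
.....

Derivation:
Click 1 (0,4) count=0: revealed 6 new [(0,3) (0,4) (1,3) (1,4) (2,3) (2,4)] -> total=6
Click 2 (2,2) count=2: revealed 1 new [(2,2)] -> total=7
Click 3 (3,1) count=2: revealed 1 new [(3,1)] -> total=8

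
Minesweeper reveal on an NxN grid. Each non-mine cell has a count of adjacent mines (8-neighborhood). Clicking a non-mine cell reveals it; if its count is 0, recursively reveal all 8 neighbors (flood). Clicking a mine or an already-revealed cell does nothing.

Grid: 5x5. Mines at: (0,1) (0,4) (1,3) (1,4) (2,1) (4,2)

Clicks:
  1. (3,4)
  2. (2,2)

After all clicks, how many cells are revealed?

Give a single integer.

Click 1 (3,4) count=0: revealed 6 new [(2,3) (2,4) (3,3) (3,4) (4,3) (4,4)] -> total=6
Click 2 (2,2) count=2: revealed 1 new [(2,2)] -> total=7

Answer: 7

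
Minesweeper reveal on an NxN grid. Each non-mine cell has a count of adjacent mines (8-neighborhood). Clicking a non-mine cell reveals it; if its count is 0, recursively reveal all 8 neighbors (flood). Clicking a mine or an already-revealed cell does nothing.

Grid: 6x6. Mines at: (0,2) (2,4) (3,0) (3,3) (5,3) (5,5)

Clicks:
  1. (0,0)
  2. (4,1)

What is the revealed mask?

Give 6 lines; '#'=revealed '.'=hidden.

Answer: ##....
##....
##....
......
.#....
......

Derivation:
Click 1 (0,0) count=0: revealed 6 new [(0,0) (0,1) (1,0) (1,1) (2,0) (2,1)] -> total=6
Click 2 (4,1) count=1: revealed 1 new [(4,1)] -> total=7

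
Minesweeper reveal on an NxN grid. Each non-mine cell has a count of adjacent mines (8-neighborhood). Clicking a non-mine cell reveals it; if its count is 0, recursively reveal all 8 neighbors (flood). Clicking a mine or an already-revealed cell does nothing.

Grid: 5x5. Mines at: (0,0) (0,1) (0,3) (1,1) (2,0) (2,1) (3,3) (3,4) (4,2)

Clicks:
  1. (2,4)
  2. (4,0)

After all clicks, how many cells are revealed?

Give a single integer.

Click 1 (2,4) count=2: revealed 1 new [(2,4)] -> total=1
Click 2 (4,0) count=0: revealed 4 new [(3,0) (3,1) (4,0) (4,1)] -> total=5

Answer: 5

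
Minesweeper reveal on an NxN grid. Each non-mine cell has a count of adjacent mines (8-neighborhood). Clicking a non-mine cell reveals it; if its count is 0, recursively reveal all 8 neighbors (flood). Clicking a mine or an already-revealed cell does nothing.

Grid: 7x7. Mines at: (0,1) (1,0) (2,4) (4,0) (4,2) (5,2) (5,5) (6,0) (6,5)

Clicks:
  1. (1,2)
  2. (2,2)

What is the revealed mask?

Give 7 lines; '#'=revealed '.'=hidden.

Answer: .......
.###...
.###...
.###...
.......
.......
.......

Derivation:
Click 1 (1,2) count=1: revealed 1 new [(1,2)] -> total=1
Click 2 (2,2) count=0: revealed 8 new [(1,1) (1,3) (2,1) (2,2) (2,3) (3,1) (3,2) (3,3)] -> total=9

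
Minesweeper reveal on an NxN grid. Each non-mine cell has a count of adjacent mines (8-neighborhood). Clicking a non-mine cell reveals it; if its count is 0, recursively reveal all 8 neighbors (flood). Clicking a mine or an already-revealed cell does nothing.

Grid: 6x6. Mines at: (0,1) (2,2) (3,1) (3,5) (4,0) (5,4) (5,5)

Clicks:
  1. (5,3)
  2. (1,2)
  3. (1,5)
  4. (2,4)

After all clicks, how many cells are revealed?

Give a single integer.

Click 1 (5,3) count=1: revealed 1 new [(5,3)] -> total=1
Click 2 (1,2) count=2: revealed 1 new [(1,2)] -> total=2
Click 3 (1,5) count=0: revealed 10 new [(0,2) (0,3) (0,4) (0,5) (1,3) (1,4) (1,5) (2,3) (2,4) (2,5)] -> total=12
Click 4 (2,4) count=1: revealed 0 new [(none)] -> total=12

Answer: 12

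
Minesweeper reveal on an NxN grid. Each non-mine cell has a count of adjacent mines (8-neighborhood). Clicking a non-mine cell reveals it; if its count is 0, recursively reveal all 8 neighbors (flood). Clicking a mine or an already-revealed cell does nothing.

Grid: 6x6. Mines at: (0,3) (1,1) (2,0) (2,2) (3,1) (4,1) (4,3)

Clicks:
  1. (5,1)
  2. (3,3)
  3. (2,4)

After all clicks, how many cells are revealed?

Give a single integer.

Click 1 (5,1) count=1: revealed 1 new [(5,1)] -> total=1
Click 2 (3,3) count=2: revealed 1 new [(3,3)] -> total=2
Click 3 (2,4) count=0: revealed 14 new [(0,4) (0,5) (1,3) (1,4) (1,5) (2,3) (2,4) (2,5) (3,4) (3,5) (4,4) (4,5) (5,4) (5,5)] -> total=16

Answer: 16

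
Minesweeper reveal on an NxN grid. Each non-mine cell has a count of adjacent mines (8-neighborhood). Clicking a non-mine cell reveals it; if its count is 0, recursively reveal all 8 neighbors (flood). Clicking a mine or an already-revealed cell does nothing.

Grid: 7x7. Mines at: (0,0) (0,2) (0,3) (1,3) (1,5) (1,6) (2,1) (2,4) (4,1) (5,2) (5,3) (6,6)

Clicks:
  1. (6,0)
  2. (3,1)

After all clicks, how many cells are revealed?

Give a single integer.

Answer: 5

Derivation:
Click 1 (6,0) count=0: revealed 4 new [(5,0) (5,1) (6,0) (6,1)] -> total=4
Click 2 (3,1) count=2: revealed 1 new [(3,1)] -> total=5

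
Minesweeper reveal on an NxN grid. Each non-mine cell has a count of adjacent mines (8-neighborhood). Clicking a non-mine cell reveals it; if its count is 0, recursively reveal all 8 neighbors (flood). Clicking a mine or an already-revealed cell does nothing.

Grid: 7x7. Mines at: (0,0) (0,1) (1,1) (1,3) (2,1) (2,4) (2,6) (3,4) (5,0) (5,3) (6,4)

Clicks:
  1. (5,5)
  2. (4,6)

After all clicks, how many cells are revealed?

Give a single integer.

Click 1 (5,5) count=1: revealed 1 new [(5,5)] -> total=1
Click 2 (4,6) count=0: revealed 7 new [(3,5) (3,6) (4,5) (4,6) (5,6) (6,5) (6,6)] -> total=8

Answer: 8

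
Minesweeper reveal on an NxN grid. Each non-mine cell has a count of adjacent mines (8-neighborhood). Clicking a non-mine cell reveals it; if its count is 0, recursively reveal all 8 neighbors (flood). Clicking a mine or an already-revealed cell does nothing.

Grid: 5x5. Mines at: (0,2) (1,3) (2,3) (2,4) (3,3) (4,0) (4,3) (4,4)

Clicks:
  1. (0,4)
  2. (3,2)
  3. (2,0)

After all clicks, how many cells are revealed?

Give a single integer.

Click 1 (0,4) count=1: revealed 1 new [(0,4)] -> total=1
Click 2 (3,2) count=3: revealed 1 new [(3,2)] -> total=2
Click 3 (2,0) count=0: revealed 10 new [(0,0) (0,1) (1,0) (1,1) (1,2) (2,0) (2,1) (2,2) (3,0) (3,1)] -> total=12

Answer: 12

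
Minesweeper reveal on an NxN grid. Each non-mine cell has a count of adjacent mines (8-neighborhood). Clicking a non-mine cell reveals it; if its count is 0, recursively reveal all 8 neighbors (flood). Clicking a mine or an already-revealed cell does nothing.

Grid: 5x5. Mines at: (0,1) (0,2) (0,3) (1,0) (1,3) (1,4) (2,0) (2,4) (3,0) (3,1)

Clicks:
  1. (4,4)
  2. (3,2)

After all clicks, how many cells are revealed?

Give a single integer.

Click 1 (4,4) count=0: revealed 6 new [(3,2) (3,3) (3,4) (4,2) (4,3) (4,4)] -> total=6
Click 2 (3,2) count=1: revealed 0 new [(none)] -> total=6

Answer: 6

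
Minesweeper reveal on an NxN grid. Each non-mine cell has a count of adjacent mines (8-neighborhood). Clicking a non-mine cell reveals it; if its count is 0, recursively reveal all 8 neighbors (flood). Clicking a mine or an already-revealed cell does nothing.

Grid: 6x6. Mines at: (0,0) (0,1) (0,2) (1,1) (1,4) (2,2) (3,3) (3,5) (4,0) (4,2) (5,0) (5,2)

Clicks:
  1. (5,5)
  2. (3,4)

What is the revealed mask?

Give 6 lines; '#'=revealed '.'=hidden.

Click 1 (5,5) count=0: revealed 6 new [(4,3) (4,4) (4,5) (5,3) (5,4) (5,5)] -> total=6
Click 2 (3,4) count=2: revealed 1 new [(3,4)] -> total=7

Answer: ......
......
......
....#.
...###
...###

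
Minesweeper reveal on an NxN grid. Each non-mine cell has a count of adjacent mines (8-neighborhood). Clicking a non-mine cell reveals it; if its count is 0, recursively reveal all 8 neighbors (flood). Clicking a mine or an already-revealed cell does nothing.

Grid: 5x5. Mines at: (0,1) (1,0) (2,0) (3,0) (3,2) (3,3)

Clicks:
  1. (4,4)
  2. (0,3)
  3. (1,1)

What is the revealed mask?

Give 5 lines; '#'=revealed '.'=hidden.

Answer: ..###
.####
..###
.....
....#

Derivation:
Click 1 (4,4) count=1: revealed 1 new [(4,4)] -> total=1
Click 2 (0,3) count=0: revealed 9 new [(0,2) (0,3) (0,4) (1,2) (1,3) (1,4) (2,2) (2,3) (2,4)] -> total=10
Click 3 (1,1) count=3: revealed 1 new [(1,1)] -> total=11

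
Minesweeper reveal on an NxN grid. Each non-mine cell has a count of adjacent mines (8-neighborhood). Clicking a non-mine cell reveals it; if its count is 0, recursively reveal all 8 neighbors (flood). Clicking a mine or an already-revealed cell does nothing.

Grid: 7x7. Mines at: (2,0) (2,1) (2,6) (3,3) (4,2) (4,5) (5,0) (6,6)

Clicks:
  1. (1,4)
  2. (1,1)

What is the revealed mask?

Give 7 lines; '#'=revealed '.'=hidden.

Click 1 (1,4) count=0: revealed 18 new [(0,0) (0,1) (0,2) (0,3) (0,4) (0,5) (0,6) (1,0) (1,1) (1,2) (1,3) (1,4) (1,5) (1,6) (2,2) (2,3) (2,4) (2,5)] -> total=18
Click 2 (1,1) count=2: revealed 0 new [(none)] -> total=18

Answer: #######
#######
..####.
.......
.......
.......
.......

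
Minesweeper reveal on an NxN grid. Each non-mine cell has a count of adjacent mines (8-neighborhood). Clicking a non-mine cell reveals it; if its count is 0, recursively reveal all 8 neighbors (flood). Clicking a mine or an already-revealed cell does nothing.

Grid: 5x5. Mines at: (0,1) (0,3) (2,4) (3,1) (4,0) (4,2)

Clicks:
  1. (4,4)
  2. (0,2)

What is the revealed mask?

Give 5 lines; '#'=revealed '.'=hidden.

Click 1 (4,4) count=0: revealed 4 new [(3,3) (3,4) (4,3) (4,4)] -> total=4
Click 2 (0,2) count=2: revealed 1 new [(0,2)] -> total=5

Answer: ..#..
.....
.....
...##
...##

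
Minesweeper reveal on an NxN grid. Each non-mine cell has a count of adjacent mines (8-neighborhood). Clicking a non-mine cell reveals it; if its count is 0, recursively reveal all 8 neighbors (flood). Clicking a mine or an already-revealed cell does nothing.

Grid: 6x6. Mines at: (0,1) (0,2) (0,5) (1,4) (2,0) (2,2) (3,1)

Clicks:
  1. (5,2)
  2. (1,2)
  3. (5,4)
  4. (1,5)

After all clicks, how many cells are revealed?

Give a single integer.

Answer: 21

Derivation:
Click 1 (5,2) count=0: revealed 19 new [(2,3) (2,4) (2,5) (3,2) (3,3) (3,4) (3,5) (4,0) (4,1) (4,2) (4,3) (4,4) (4,5) (5,0) (5,1) (5,2) (5,3) (5,4) (5,5)] -> total=19
Click 2 (1,2) count=3: revealed 1 new [(1,2)] -> total=20
Click 3 (5,4) count=0: revealed 0 new [(none)] -> total=20
Click 4 (1,5) count=2: revealed 1 new [(1,5)] -> total=21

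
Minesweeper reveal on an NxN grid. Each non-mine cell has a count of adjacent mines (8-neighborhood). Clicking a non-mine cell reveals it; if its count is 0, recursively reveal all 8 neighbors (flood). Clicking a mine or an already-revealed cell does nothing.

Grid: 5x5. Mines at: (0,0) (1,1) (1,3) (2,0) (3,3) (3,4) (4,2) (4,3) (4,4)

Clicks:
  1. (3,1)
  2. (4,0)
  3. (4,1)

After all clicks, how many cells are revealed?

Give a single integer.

Answer: 4

Derivation:
Click 1 (3,1) count=2: revealed 1 new [(3,1)] -> total=1
Click 2 (4,0) count=0: revealed 3 new [(3,0) (4,0) (4,1)] -> total=4
Click 3 (4,1) count=1: revealed 0 new [(none)] -> total=4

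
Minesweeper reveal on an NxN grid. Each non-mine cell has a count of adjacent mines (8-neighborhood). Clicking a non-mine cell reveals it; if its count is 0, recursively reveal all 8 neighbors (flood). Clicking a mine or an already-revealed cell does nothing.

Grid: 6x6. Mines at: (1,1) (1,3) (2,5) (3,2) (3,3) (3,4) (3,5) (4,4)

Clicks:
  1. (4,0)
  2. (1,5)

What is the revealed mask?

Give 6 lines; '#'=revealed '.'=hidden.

Click 1 (4,0) count=0: revealed 12 new [(2,0) (2,1) (3,0) (3,1) (4,0) (4,1) (4,2) (4,3) (5,0) (5,1) (5,2) (5,3)] -> total=12
Click 2 (1,5) count=1: revealed 1 new [(1,5)] -> total=13

Answer: ......
.....#
##....
##....
####..
####..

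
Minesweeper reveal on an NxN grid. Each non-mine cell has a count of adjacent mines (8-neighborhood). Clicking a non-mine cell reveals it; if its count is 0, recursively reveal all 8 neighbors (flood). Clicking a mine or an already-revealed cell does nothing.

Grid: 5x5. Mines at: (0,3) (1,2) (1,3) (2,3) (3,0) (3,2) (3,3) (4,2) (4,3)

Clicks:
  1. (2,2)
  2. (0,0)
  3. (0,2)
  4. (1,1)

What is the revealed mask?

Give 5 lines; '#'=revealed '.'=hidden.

Click 1 (2,2) count=5: revealed 1 new [(2,2)] -> total=1
Click 2 (0,0) count=0: revealed 6 new [(0,0) (0,1) (1,0) (1,1) (2,0) (2,1)] -> total=7
Click 3 (0,2) count=3: revealed 1 new [(0,2)] -> total=8
Click 4 (1,1) count=1: revealed 0 new [(none)] -> total=8

Answer: ###..
##...
###..
.....
.....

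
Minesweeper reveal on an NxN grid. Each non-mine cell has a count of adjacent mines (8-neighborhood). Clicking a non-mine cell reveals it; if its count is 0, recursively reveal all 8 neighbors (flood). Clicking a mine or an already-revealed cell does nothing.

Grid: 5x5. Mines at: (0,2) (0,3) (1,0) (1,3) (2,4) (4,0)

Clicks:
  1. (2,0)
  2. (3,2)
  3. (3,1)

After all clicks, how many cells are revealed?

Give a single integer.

Answer: 12

Derivation:
Click 1 (2,0) count=1: revealed 1 new [(2,0)] -> total=1
Click 2 (3,2) count=0: revealed 11 new [(2,1) (2,2) (2,3) (3,1) (3,2) (3,3) (3,4) (4,1) (4,2) (4,3) (4,4)] -> total=12
Click 3 (3,1) count=1: revealed 0 new [(none)] -> total=12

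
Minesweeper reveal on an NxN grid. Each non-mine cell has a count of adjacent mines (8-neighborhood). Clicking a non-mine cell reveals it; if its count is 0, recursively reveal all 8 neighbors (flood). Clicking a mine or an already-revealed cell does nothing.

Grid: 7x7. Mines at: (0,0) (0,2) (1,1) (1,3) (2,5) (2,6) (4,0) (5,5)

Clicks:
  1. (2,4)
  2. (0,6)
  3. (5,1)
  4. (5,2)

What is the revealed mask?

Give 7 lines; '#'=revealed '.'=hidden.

Click 1 (2,4) count=2: revealed 1 new [(2,4)] -> total=1
Click 2 (0,6) count=0: revealed 6 new [(0,4) (0,5) (0,6) (1,4) (1,5) (1,6)] -> total=7
Click 3 (5,1) count=1: revealed 1 new [(5,1)] -> total=8
Click 4 (5,2) count=0: revealed 20 new [(2,1) (2,2) (2,3) (3,1) (3,2) (3,3) (3,4) (4,1) (4,2) (4,3) (4,4) (5,0) (5,2) (5,3) (5,4) (6,0) (6,1) (6,2) (6,3) (6,4)] -> total=28

Answer: ....###
....###
.####..
.####..
.####..
#####..
#####..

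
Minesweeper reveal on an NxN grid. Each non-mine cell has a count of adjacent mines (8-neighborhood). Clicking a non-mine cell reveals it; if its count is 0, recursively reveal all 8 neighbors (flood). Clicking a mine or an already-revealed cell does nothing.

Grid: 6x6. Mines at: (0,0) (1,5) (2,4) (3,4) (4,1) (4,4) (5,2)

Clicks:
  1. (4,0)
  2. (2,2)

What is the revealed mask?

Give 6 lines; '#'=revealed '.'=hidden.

Click 1 (4,0) count=1: revealed 1 new [(4,0)] -> total=1
Click 2 (2,2) count=0: revealed 17 new [(0,1) (0,2) (0,3) (0,4) (1,0) (1,1) (1,2) (1,3) (1,4) (2,0) (2,1) (2,2) (2,3) (3,0) (3,1) (3,2) (3,3)] -> total=18

Answer: .####.
#####.
####..
####..
#.....
......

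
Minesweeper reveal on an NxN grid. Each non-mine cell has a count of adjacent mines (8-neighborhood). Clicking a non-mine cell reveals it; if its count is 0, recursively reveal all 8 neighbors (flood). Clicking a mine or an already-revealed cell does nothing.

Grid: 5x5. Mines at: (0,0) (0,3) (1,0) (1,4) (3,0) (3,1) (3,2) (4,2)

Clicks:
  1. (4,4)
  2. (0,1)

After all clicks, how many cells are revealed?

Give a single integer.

Click 1 (4,4) count=0: revealed 6 new [(2,3) (2,4) (3,3) (3,4) (4,3) (4,4)] -> total=6
Click 2 (0,1) count=2: revealed 1 new [(0,1)] -> total=7

Answer: 7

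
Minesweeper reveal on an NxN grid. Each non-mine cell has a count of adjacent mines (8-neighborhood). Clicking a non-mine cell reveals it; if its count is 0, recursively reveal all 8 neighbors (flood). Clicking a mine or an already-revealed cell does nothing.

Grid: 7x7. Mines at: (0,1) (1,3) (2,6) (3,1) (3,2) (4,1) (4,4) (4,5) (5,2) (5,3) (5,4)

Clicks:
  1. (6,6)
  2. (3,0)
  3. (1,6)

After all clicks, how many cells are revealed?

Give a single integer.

Click 1 (6,6) count=0: revealed 4 new [(5,5) (5,6) (6,5) (6,6)] -> total=4
Click 2 (3,0) count=2: revealed 1 new [(3,0)] -> total=5
Click 3 (1,6) count=1: revealed 1 new [(1,6)] -> total=6

Answer: 6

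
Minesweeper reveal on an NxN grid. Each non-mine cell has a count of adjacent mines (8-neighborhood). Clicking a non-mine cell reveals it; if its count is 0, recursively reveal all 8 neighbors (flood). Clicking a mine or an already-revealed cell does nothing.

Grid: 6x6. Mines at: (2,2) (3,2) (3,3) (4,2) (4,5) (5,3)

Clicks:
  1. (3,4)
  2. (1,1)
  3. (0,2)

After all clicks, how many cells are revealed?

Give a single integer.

Answer: 25

Derivation:
Click 1 (3,4) count=2: revealed 1 new [(3,4)] -> total=1
Click 2 (1,1) count=1: revealed 1 new [(1,1)] -> total=2
Click 3 (0,2) count=0: revealed 23 new [(0,0) (0,1) (0,2) (0,3) (0,4) (0,5) (1,0) (1,2) (1,3) (1,4) (1,5) (2,0) (2,1) (2,3) (2,4) (2,5) (3,0) (3,1) (3,5) (4,0) (4,1) (5,0) (5,1)] -> total=25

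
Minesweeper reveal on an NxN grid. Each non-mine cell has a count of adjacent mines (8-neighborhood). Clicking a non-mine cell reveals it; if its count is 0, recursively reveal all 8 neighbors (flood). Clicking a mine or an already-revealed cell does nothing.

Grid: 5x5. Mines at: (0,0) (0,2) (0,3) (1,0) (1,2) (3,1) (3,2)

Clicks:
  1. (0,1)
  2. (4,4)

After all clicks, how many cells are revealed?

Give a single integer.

Click 1 (0,1) count=4: revealed 1 new [(0,1)] -> total=1
Click 2 (4,4) count=0: revealed 8 new [(1,3) (1,4) (2,3) (2,4) (3,3) (3,4) (4,3) (4,4)] -> total=9

Answer: 9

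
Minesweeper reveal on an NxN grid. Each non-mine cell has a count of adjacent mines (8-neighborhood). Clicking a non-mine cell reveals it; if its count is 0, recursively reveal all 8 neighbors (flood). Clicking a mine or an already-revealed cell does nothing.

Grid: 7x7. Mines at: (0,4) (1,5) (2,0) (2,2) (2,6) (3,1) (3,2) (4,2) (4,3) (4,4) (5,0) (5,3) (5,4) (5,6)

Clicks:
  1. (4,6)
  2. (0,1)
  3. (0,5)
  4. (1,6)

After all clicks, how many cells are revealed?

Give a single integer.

Click 1 (4,6) count=1: revealed 1 new [(4,6)] -> total=1
Click 2 (0,1) count=0: revealed 8 new [(0,0) (0,1) (0,2) (0,3) (1,0) (1,1) (1,2) (1,3)] -> total=9
Click 3 (0,5) count=2: revealed 1 new [(0,5)] -> total=10
Click 4 (1,6) count=2: revealed 1 new [(1,6)] -> total=11

Answer: 11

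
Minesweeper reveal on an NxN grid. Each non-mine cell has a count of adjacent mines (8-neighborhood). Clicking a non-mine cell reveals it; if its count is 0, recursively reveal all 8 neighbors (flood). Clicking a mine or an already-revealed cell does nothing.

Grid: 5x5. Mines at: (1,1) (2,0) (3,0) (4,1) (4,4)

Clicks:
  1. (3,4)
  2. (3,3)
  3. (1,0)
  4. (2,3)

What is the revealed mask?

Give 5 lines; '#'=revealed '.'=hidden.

Click 1 (3,4) count=1: revealed 1 new [(3,4)] -> total=1
Click 2 (3,3) count=1: revealed 1 new [(3,3)] -> total=2
Click 3 (1,0) count=2: revealed 1 new [(1,0)] -> total=3
Click 4 (2,3) count=0: revealed 10 new [(0,2) (0,3) (0,4) (1,2) (1,3) (1,4) (2,2) (2,3) (2,4) (3,2)] -> total=13

Answer: ..###
#.###
..###
..###
.....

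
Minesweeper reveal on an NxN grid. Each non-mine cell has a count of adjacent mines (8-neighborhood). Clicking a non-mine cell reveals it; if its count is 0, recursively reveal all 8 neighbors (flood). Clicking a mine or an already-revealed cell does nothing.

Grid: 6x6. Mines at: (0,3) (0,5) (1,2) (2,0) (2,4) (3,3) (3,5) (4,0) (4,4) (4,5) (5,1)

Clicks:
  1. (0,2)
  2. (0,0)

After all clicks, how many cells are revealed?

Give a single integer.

Answer: 5

Derivation:
Click 1 (0,2) count=2: revealed 1 new [(0,2)] -> total=1
Click 2 (0,0) count=0: revealed 4 new [(0,0) (0,1) (1,0) (1,1)] -> total=5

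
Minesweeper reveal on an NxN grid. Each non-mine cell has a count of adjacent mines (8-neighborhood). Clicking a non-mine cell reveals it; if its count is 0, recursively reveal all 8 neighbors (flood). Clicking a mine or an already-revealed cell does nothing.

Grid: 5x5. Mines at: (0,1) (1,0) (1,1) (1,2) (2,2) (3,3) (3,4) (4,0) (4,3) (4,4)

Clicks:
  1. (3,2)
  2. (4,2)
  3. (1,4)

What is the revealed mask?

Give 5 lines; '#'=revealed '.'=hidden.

Click 1 (3,2) count=3: revealed 1 new [(3,2)] -> total=1
Click 2 (4,2) count=2: revealed 1 new [(4,2)] -> total=2
Click 3 (1,4) count=0: revealed 6 new [(0,3) (0,4) (1,3) (1,4) (2,3) (2,4)] -> total=8

Answer: ...##
...##
...##
..#..
..#..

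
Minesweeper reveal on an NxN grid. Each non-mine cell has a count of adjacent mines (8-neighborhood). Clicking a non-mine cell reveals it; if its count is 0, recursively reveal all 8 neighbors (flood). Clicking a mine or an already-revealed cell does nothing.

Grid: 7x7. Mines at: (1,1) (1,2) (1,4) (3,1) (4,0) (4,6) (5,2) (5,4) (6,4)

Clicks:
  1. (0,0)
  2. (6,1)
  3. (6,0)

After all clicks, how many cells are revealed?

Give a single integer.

Click 1 (0,0) count=1: revealed 1 new [(0,0)] -> total=1
Click 2 (6,1) count=1: revealed 1 new [(6,1)] -> total=2
Click 3 (6,0) count=0: revealed 3 new [(5,0) (5,1) (6,0)] -> total=5

Answer: 5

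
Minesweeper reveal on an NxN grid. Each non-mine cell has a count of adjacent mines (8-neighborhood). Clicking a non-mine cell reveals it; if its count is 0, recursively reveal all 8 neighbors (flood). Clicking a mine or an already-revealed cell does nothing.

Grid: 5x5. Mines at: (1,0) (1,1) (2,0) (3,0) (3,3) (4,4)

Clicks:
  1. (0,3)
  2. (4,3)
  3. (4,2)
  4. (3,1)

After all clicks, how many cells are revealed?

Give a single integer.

Answer: 12

Derivation:
Click 1 (0,3) count=0: revealed 9 new [(0,2) (0,3) (0,4) (1,2) (1,3) (1,4) (2,2) (2,3) (2,4)] -> total=9
Click 2 (4,3) count=2: revealed 1 new [(4,3)] -> total=10
Click 3 (4,2) count=1: revealed 1 new [(4,2)] -> total=11
Click 4 (3,1) count=2: revealed 1 new [(3,1)] -> total=12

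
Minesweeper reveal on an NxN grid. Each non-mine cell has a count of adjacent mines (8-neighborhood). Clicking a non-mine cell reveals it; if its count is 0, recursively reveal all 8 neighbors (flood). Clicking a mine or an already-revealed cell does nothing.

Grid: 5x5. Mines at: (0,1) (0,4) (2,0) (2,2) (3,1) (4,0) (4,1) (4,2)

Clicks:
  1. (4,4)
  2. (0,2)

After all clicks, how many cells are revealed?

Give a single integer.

Click 1 (4,4) count=0: revealed 8 new [(1,3) (1,4) (2,3) (2,4) (3,3) (3,4) (4,3) (4,4)] -> total=8
Click 2 (0,2) count=1: revealed 1 new [(0,2)] -> total=9

Answer: 9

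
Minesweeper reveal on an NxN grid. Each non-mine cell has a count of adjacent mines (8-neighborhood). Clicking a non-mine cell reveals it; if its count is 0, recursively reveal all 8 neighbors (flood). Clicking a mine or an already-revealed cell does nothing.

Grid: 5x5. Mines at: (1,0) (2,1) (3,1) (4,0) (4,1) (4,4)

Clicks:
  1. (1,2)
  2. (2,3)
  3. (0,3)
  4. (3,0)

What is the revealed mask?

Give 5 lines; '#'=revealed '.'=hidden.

Answer: .####
.####
..###
#.###
.....

Derivation:
Click 1 (1,2) count=1: revealed 1 new [(1,2)] -> total=1
Click 2 (2,3) count=0: revealed 13 new [(0,1) (0,2) (0,3) (0,4) (1,1) (1,3) (1,4) (2,2) (2,3) (2,4) (3,2) (3,3) (3,4)] -> total=14
Click 3 (0,3) count=0: revealed 0 new [(none)] -> total=14
Click 4 (3,0) count=4: revealed 1 new [(3,0)] -> total=15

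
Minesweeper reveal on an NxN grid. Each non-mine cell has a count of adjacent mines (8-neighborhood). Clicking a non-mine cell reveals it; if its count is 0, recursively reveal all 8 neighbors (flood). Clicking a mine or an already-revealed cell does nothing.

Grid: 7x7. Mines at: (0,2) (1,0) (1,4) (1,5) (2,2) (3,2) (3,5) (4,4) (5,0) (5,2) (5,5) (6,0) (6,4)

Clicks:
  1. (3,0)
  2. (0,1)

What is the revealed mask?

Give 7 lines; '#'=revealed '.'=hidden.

Answer: .#.....
.......
##.....
##.....
##.....
.......
.......

Derivation:
Click 1 (3,0) count=0: revealed 6 new [(2,0) (2,1) (3,0) (3,1) (4,0) (4,1)] -> total=6
Click 2 (0,1) count=2: revealed 1 new [(0,1)] -> total=7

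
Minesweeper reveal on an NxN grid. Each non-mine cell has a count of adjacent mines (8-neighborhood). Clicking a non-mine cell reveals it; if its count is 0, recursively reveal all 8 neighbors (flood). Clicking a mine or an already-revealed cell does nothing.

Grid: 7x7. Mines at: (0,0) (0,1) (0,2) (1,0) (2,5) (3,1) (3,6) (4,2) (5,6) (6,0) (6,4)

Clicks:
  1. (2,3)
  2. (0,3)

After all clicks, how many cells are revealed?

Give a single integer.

Click 1 (2,3) count=0: revealed 9 new [(1,2) (1,3) (1,4) (2,2) (2,3) (2,4) (3,2) (3,3) (3,4)] -> total=9
Click 2 (0,3) count=1: revealed 1 new [(0,3)] -> total=10

Answer: 10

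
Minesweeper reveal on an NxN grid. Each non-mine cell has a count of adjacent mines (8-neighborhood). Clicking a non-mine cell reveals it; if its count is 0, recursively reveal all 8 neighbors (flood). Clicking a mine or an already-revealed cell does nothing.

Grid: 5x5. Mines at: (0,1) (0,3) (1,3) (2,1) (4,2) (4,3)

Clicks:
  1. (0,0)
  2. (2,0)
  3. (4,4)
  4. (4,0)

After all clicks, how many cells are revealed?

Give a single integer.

Click 1 (0,0) count=1: revealed 1 new [(0,0)] -> total=1
Click 2 (2,0) count=1: revealed 1 new [(2,0)] -> total=2
Click 3 (4,4) count=1: revealed 1 new [(4,4)] -> total=3
Click 4 (4,0) count=0: revealed 4 new [(3,0) (3,1) (4,0) (4,1)] -> total=7

Answer: 7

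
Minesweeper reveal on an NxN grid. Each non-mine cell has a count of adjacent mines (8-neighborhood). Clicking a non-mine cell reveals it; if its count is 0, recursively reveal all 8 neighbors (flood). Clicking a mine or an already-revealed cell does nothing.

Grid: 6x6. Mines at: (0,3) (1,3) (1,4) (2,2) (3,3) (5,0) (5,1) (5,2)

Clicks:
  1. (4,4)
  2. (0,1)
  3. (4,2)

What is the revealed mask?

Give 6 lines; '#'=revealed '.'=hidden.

Click 1 (4,4) count=1: revealed 1 new [(4,4)] -> total=1
Click 2 (0,1) count=0: revealed 12 new [(0,0) (0,1) (0,2) (1,0) (1,1) (1,2) (2,0) (2,1) (3,0) (3,1) (4,0) (4,1)] -> total=13
Click 3 (4,2) count=3: revealed 1 new [(4,2)] -> total=14

Answer: ###...
###...
##....
##....
###.#.
......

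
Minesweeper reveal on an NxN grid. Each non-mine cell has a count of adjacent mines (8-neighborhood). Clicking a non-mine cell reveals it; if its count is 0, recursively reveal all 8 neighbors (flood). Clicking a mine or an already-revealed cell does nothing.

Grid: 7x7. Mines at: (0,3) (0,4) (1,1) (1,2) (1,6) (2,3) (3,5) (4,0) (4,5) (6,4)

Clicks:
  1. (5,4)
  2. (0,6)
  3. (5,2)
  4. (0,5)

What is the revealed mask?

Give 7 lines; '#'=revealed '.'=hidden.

Answer: .....##
.......
.......
.####..
.####..
#####..
####...

Derivation:
Click 1 (5,4) count=2: revealed 1 new [(5,4)] -> total=1
Click 2 (0,6) count=1: revealed 1 new [(0,6)] -> total=2
Click 3 (5,2) count=0: revealed 16 new [(3,1) (3,2) (3,3) (3,4) (4,1) (4,2) (4,3) (4,4) (5,0) (5,1) (5,2) (5,3) (6,0) (6,1) (6,2) (6,3)] -> total=18
Click 4 (0,5) count=2: revealed 1 new [(0,5)] -> total=19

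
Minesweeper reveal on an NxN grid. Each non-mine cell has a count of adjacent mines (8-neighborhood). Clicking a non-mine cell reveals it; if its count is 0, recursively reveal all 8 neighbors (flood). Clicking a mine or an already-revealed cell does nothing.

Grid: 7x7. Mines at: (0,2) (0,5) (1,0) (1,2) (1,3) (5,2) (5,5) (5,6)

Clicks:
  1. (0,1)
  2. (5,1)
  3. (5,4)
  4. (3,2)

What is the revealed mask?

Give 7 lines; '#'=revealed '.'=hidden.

Answer: .#.....
....###
#######
#######
#######
##..#..
##.....

Derivation:
Click 1 (0,1) count=3: revealed 1 new [(0,1)] -> total=1
Click 2 (5,1) count=1: revealed 1 new [(5,1)] -> total=2
Click 3 (5,4) count=1: revealed 1 new [(5,4)] -> total=3
Click 4 (3,2) count=0: revealed 27 new [(1,4) (1,5) (1,6) (2,0) (2,1) (2,2) (2,3) (2,4) (2,5) (2,6) (3,0) (3,1) (3,2) (3,3) (3,4) (3,5) (3,6) (4,0) (4,1) (4,2) (4,3) (4,4) (4,5) (4,6) (5,0) (6,0) (6,1)] -> total=30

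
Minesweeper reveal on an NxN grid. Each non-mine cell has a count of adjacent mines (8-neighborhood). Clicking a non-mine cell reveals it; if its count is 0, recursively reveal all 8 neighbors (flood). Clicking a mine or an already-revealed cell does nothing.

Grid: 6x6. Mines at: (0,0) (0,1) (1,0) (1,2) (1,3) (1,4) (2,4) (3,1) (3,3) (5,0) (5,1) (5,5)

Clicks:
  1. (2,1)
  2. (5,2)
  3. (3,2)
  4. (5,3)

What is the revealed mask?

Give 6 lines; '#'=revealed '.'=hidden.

Answer: ......
......
.#....
..#...
..###.
..###.

Derivation:
Click 1 (2,1) count=3: revealed 1 new [(2,1)] -> total=1
Click 2 (5,2) count=1: revealed 1 new [(5,2)] -> total=2
Click 3 (3,2) count=2: revealed 1 new [(3,2)] -> total=3
Click 4 (5,3) count=0: revealed 5 new [(4,2) (4,3) (4,4) (5,3) (5,4)] -> total=8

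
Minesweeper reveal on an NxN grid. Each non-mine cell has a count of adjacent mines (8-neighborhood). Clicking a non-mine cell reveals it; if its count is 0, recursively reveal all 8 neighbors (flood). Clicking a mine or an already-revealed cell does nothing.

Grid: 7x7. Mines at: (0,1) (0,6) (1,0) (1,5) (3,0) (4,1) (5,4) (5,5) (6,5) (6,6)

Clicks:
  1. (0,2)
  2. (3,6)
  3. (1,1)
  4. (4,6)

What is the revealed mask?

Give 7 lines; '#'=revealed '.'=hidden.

Answer: ..###..
.####..
.######
.######
..#####
.......
.......

Derivation:
Click 1 (0,2) count=1: revealed 1 new [(0,2)] -> total=1
Click 2 (3,6) count=0: revealed 23 new [(0,3) (0,4) (1,1) (1,2) (1,3) (1,4) (2,1) (2,2) (2,3) (2,4) (2,5) (2,6) (3,1) (3,2) (3,3) (3,4) (3,5) (3,6) (4,2) (4,3) (4,4) (4,5) (4,6)] -> total=24
Click 3 (1,1) count=2: revealed 0 new [(none)] -> total=24
Click 4 (4,6) count=1: revealed 0 new [(none)] -> total=24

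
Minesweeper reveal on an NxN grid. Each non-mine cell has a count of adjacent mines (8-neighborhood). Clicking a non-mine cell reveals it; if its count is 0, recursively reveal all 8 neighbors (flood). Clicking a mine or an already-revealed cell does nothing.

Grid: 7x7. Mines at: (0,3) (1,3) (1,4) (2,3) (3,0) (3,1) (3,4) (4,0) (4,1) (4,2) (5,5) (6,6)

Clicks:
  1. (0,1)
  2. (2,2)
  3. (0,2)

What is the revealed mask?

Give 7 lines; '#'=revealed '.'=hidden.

Answer: ###....
###....
###....
.......
.......
.......
.......

Derivation:
Click 1 (0,1) count=0: revealed 9 new [(0,0) (0,1) (0,2) (1,0) (1,1) (1,2) (2,0) (2,1) (2,2)] -> total=9
Click 2 (2,2) count=3: revealed 0 new [(none)] -> total=9
Click 3 (0,2) count=2: revealed 0 new [(none)] -> total=9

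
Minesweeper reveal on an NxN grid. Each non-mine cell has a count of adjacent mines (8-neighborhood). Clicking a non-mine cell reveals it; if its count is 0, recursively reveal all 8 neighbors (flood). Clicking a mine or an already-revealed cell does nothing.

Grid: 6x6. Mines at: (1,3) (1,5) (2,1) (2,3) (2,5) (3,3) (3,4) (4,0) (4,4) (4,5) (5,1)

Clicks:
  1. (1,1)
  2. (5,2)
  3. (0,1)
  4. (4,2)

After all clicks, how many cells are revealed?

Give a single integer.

Click 1 (1,1) count=1: revealed 1 new [(1,1)] -> total=1
Click 2 (5,2) count=1: revealed 1 new [(5,2)] -> total=2
Click 3 (0,1) count=0: revealed 5 new [(0,0) (0,1) (0,2) (1,0) (1,2)] -> total=7
Click 4 (4,2) count=2: revealed 1 new [(4,2)] -> total=8

Answer: 8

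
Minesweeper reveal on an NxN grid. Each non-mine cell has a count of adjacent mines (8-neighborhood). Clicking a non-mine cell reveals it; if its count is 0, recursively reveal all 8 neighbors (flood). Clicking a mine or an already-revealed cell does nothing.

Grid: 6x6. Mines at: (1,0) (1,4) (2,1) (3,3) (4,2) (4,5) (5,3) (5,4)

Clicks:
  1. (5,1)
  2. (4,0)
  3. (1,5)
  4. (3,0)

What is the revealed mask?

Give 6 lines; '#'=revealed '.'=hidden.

Answer: ......
.....#
......
##....
##....
##....

Derivation:
Click 1 (5,1) count=1: revealed 1 new [(5,1)] -> total=1
Click 2 (4,0) count=0: revealed 5 new [(3,0) (3,1) (4,0) (4,1) (5,0)] -> total=6
Click 3 (1,5) count=1: revealed 1 new [(1,5)] -> total=7
Click 4 (3,0) count=1: revealed 0 new [(none)] -> total=7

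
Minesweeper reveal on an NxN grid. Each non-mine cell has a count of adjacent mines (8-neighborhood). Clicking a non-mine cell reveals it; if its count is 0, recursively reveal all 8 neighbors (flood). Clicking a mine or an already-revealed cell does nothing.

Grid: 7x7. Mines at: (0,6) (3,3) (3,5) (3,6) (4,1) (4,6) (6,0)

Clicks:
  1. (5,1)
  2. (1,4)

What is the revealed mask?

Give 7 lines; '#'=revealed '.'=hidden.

Click 1 (5,1) count=2: revealed 1 new [(5,1)] -> total=1
Click 2 (1,4) count=0: revealed 21 new [(0,0) (0,1) (0,2) (0,3) (0,4) (0,5) (1,0) (1,1) (1,2) (1,3) (1,4) (1,5) (2,0) (2,1) (2,2) (2,3) (2,4) (2,5) (3,0) (3,1) (3,2)] -> total=22

Answer: ######.
######.
######.
###....
.......
.#.....
.......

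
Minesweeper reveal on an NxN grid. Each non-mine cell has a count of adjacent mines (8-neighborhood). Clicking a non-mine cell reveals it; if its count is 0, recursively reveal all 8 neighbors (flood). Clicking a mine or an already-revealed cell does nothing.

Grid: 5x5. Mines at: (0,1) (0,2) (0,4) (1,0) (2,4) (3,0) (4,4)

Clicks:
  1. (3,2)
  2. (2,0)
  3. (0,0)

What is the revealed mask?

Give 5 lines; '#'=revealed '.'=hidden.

Click 1 (3,2) count=0: revealed 12 new [(1,1) (1,2) (1,3) (2,1) (2,2) (2,3) (3,1) (3,2) (3,3) (4,1) (4,2) (4,3)] -> total=12
Click 2 (2,0) count=2: revealed 1 new [(2,0)] -> total=13
Click 3 (0,0) count=2: revealed 1 new [(0,0)] -> total=14

Answer: #....
.###.
####.
.###.
.###.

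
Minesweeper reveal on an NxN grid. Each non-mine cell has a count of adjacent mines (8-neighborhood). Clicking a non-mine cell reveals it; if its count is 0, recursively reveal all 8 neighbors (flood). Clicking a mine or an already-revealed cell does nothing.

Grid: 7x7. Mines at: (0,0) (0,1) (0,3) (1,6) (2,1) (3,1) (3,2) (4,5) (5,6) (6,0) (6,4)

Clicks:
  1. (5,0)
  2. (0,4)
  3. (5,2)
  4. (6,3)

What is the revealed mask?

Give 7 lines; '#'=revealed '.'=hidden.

Click 1 (5,0) count=1: revealed 1 new [(5,0)] -> total=1
Click 2 (0,4) count=1: revealed 1 new [(0,4)] -> total=2
Click 3 (5,2) count=0: revealed 9 new [(4,1) (4,2) (4,3) (5,1) (5,2) (5,3) (6,1) (6,2) (6,3)] -> total=11
Click 4 (6,3) count=1: revealed 0 new [(none)] -> total=11

Answer: ....#..
.......
.......
.......
.###...
####...
.###...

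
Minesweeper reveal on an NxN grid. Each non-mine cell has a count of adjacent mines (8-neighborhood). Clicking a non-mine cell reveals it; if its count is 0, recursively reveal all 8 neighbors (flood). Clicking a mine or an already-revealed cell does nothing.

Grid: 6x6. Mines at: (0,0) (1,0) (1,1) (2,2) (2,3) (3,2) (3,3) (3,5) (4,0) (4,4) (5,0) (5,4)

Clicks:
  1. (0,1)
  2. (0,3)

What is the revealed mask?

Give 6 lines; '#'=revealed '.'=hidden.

Answer: .#####
..####
....##
......
......
......

Derivation:
Click 1 (0,1) count=3: revealed 1 new [(0,1)] -> total=1
Click 2 (0,3) count=0: revealed 10 new [(0,2) (0,3) (0,4) (0,5) (1,2) (1,3) (1,4) (1,5) (2,4) (2,5)] -> total=11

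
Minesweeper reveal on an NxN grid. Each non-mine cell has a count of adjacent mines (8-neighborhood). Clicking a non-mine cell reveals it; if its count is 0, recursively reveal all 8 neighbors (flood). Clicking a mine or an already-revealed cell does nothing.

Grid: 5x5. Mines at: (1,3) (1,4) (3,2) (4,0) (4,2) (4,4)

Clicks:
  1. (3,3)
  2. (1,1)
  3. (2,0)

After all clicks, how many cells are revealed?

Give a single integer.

Click 1 (3,3) count=3: revealed 1 new [(3,3)] -> total=1
Click 2 (1,1) count=0: revealed 11 new [(0,0) (0,1) (0,2) (1,0) (1,1) (1,2) (2,0) (2,1) (2,2) (3,0) (3,1)] -> total=12
Click 3 (2,0) count=0: revealed 0 new [(none)] -> total=12

Answer: 12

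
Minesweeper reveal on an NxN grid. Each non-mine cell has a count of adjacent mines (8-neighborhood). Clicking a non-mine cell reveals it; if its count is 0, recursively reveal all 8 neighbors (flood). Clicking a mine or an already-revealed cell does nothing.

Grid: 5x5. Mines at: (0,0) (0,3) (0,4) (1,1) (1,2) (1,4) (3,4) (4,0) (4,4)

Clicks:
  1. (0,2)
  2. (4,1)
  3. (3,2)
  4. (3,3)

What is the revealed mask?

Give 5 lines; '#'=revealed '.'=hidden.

Click 1 (0,2) count=3: revealed 1 new [(0,2)] -> total=1
Click 2 (4,1) count=1: revealed 1 new [(4,1)] -> total=2
Click 3 (3,2) count=0: revealed 8 new [(2,1) (2,2) (2,3) (3,1) (3,2) (3,3) (4,2) (4,3)] -> total=10
Click 4 (3,3) count=2: revealed 0 new [(none)] -> total=10

Answer: ..#..
.....
.###.
.###.
.###.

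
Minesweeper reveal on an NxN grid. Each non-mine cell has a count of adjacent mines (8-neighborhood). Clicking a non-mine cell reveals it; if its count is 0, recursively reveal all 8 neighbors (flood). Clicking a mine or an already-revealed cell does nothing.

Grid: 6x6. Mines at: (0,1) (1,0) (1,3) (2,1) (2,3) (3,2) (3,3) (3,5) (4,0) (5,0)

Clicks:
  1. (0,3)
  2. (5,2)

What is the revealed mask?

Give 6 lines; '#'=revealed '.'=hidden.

Click 1 (0,3) count=1: revealed 1 new [(0,3)] -> total=1
Click 2 (5,2) count=0: revealed 10 new [(4,1) (4,2) (4,3) (4,4) (4,5) (5,1) (5,2) (5,3) (5,4) (5,5)] -> total=11

Answer: ...#..
......
......
......
.#####
.#####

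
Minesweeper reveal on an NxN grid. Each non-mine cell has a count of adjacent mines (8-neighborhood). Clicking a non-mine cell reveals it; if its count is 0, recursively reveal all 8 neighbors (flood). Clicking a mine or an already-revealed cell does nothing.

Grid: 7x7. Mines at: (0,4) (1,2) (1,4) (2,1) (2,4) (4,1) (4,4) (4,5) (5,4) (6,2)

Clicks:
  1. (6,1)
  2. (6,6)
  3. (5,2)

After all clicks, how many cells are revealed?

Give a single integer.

Click 1 (6,1) count=1: revealed 1 new [(6,1)] -> total=1
Click 2 (6,6) count=0: revealed 4 new [(5,5) (5,6) (6,5) (6,6)] -> total=5
Click 3 (5,2) count=2: revealed 1 new [(5,2)] -> total=6

Answer: 6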